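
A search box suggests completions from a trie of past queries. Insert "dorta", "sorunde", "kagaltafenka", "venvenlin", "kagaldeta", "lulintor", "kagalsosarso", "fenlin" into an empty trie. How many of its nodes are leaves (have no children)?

Leaves are exactly the stored words that no other stored word extends.
Those words: "dorta", "fenlin", "kagaldeta", "kagalsosarso", "kagaltafenka", "lulintor", "sorunde", "venvenlin"
Leaf count: 8

8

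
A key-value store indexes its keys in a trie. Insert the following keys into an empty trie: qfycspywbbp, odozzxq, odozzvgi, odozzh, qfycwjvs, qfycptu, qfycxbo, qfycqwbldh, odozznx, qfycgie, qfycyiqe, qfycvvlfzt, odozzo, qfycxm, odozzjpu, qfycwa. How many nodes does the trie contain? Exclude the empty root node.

59

Trace insertions, counting only characters that open a new branch:
  "qfycspywbbp" → 11 new (q, f, y, c, s, p, y, w, b, b, p)
  "odozzxq" → 7 new (o, d, o, z, z, x, q)
  "odozzvgi" → prefix "odozz" already present; 3 new (v, g, i)
  "odozzh" → prefix "odozz" already present; 1 new (h)
  "qfycwjvs" → prefix "qfyc" already present; 4 new (w, j, v, s)
  "qfycptu" → prefix "qfyc" already present; 3 new (p, t, u)
  "qfycxbo" → prefix "qfyc" already present; 3 new (x, b, o)
  "qfycqwbldh" → prefix "qfyc" already present; 6 new (q, w, b, l, d, h)
  "odozznx" → prefix "odozz" already present; 2 new (n, x)
  "qfycgie" → prefix "qfyc" already present; 3 new (g, i, e)
  "qfycyiqe" → prefix "qfyc" already present; 4 new (y, i, q, e)
  "qfycvvlfzt" → prefix "qfyc" already present; 6 new (v, v, l, f, z, t)
  "odozzo" → prefix "odozz" already present; 1 new (o)
  "qfycxm" → prefix "qfycx" already present; 1 new (m)
  "odozzjpu" → prefix "odozz" already present; 3 new (j, p, u)
  "qfycwa" → prefix "qfycw" already present; 1 new (a)
Total nodes = 11 + 7 + 3 + 1 + 4 + 3 + 3 + 6 + 2 + 3 + 4 + 6 + 1 + 1 + 3 + 1 = 59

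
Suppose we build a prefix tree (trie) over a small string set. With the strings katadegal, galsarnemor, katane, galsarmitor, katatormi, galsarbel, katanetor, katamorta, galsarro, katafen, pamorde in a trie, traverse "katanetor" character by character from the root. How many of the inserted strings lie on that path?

2

Traverse "katanetor" character by character; count nodes along the way that are marked as word ends.
Prefixes of the query that are stored words: "katane", "katanetor"
Count: 2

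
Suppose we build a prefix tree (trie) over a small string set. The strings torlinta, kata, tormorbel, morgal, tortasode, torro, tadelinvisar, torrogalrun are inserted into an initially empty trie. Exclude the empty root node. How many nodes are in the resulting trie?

Insert word by word; a character creates a node only if that edge doesn't already exist:
  "torlinta" → 8 new (t, o, r, l, i, n, t, a)
  "kata" → 4 new (k, a, t, a)
  "tormorbel" → prefix "tor" already present; 6 new (m, o, r, b, e, l)
  "morgal" → 6 new (m, o, r, g, a, l)
  "tortasode" → prefix "tor" already present; 6 new (t, a, s, o, d, e)
  "torro" → prefix "tor" already present; 2 new (r, o)
  "tadelinvisar" → prefix "t" already present; 11 new (a, d, e, l, i, n, v, i, s, a, r)
  "torrogalrun" → prefix "torro" already present; 6 new (g, a, l, r, u, n)
Total nodes = 8 + 4 + 6 + 6 + 6 + 2 + 11 + 6 = 49

49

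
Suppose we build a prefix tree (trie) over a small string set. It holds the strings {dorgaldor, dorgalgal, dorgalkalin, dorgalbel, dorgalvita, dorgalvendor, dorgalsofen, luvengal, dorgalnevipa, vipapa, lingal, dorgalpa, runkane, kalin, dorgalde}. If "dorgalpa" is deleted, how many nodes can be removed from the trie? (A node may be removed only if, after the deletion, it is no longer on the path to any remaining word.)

A node on "dorgalpa"'s path can go only if nothing else ends at it or branches off below it.
The suffix "pa" (2 nodes) is used only by "dorgalpa"; the node for "dorgal" still has the child "d", so pruning stops there.
Nodes removed: 2

2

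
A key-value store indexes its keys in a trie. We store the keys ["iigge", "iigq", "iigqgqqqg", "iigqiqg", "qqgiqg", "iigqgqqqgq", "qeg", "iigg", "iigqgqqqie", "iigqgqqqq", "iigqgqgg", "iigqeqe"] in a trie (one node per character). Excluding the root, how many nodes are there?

31

Count nodes per top-level branch (shared prefixes stored once):
  'i'-branch (iigg, iigge, iigq, iigqeqe, iigqgqgg, iigqgqqqg, iigqgqqqgq, iigqgqqqie, iigqgqqqq, iigqiqg): 23 nodes
  'q'-branch (qeg, qqgiqg): 8 nodes
Sum: 31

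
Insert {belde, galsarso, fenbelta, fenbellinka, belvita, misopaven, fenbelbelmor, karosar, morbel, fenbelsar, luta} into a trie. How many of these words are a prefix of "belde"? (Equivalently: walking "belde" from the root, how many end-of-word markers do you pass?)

Check each prefix of "belde" against the stored set — each match is an end-marker on the path.
Prefixes of the query that are stored words: "belde"
Count: 1

1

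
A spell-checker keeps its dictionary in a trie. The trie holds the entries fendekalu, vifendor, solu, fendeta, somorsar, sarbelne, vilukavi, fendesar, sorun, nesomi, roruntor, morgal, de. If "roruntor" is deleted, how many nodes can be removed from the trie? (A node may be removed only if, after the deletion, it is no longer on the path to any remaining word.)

8

Walk "roruntor" from the leaf back toward the root, removing each node that no remaining word uses.
No other word shares any prefix with "roruntor", so all 8 of its nodes go.
Nodes removed: 8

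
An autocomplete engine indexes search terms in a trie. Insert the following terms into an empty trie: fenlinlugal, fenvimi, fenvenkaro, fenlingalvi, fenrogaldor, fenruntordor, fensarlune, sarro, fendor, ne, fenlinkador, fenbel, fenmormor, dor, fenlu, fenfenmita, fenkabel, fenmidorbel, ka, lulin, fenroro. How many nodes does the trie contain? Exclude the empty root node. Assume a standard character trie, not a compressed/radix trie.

105

Insert word by word; a character creates a node only if that edge doesn't already exist:
  "fenlinlugal" → 11 new (f, e, n, l, i, n, l, u, g, a, l)
  "fenvimi" → prefix "fen" already present; 4 new (v, i, m, i)
  "fenvenkaro" → prefix "fenv" already present; 6 new (e, n, k, a, r, o)
  "fenlingalvi" → prefix "fenlin" already present; 5 new (g, a, l, v, i)
  "fenrogaldor" → prefix "fen" already present; 8 new (r, o, g, a, l, d, o, r)
  "fenruntordor" → prefix "fenr" already present; 8 new (u, n, t, o, r, d, o, r)
  "fensarlune" → prefix "fen" already present; 7 new (s, a, r, l, u, n, e)
  "sarro" → 5 new (s, a, r, r, o)
  "fendor" → prefix "fen" already present; 3 new (d, o, r)
  "ne" → 2 new (n, e)
  "fenlinkador" → prefix "fenlin" already present; 5 new (k, a, d, o, r)
  "fenbel" → prefix "fen" already present; 3 new (b, e, l)
  "fenmormor" → prefix "fen" already present; 6 new (m, o, r, m, o, r)
  "dor" → 3 new (d, o, r)
  "fenlu" → prefix "fenl" already present; 1 new (u)
  "fenfenmita" → prefix "fen" already present; 7 new (f, e, n, m, i, t, a)
  "fenkabel" → prefix "fen" already present; 5 new (k, a, b, e, l)
  "fenmidorbel" → prefix "fenm" already present; 7 new (i, d, o, r, b, e, l)
  "ka" → 2 new (k, a)
  "lulin" → 5 new (l, u, l, i, n)
  "fenroro" → prefix "fenro" already present; 2 new (r, o)
Total nodes = 11 + 4 + 6 + 5 + 8 + 8 + 7 + 5 + 3 + 2 + 5 + 3 + 6 + 3 + 1 + 7 + 5 + 7 + 2 + 5 + 2 = 105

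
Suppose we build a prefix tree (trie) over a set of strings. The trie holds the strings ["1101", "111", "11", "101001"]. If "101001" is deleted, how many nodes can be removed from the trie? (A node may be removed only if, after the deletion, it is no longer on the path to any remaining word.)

A node on "101001"'s path can go only if nothing else ends at it or branches off below it.
The suffix "01001" (5 nodes) is used only by "101001"; the node for "1" still has the child "1", so pruning stops there.
Nodes removed: 5

5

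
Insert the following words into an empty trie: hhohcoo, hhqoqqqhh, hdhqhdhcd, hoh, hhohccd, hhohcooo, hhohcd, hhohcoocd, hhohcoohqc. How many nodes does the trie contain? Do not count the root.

Insert word by word; a character creates a node only if that edge doesn't already exist:
  "hhohcoo" → 7 new (h, h, o, h, c, o, o)
  "hhqoqqqhh" → prefix "hh" already present; 7 new (q, o, q, q, q, h, h)
  "hdhqhdhcd" → prefix "h" already present; 8 new (d, h, q, h, d, h, c, d)
  "hoh" → prefix "h" already present; 2 new (o, h)
  "hhohccd" → prefix "hhohc" already present; 2 new (c, d)
  "hhohcooo" → prefix "hhohcoo" already present; 1 new (o)
  "hhohcd" → prefix "hhohc" already present; 1 new (d)
  "hhohcoocd" → prefix "hhohcoo" already present; 2 new (c, d)
  "hhohcoohqc" → prefix "hhohcoo" already present; 3 new (h, q, c)
Total nodes = 7 + 7 + 8 + 2 + 2 + 1 + 1 + 2 + 3 = 33

33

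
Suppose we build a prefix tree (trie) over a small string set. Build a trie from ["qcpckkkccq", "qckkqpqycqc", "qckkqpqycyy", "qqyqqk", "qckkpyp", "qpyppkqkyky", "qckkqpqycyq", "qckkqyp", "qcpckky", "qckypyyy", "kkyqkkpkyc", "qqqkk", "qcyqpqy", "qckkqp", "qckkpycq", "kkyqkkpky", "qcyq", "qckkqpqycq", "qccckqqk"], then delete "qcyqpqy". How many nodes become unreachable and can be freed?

3

A node on "qcyqpqy"'s path can go only if nothing else ends at it or branches off below it.
The suffix "pqy" (3 nodes) is used only by "qcyqpqy"; "qcyq" is itself a stored word, so pruning stops there.
Nodes removed: 3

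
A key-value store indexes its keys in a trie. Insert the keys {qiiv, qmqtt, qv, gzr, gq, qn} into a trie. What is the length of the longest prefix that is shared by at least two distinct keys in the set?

Look for the deepest trie node that still has at least two words in its subtree.
e.g. "gq" and "gzr" share the prefix "g" of length 1; no pair shares a longer one.
Longest shared-prefix length: 1

1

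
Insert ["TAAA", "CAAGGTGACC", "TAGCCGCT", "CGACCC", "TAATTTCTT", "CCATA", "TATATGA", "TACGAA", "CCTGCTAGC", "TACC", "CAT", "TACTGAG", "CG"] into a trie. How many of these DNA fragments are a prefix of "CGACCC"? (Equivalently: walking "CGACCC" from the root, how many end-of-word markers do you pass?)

Traverse "CGACCC" character by character; count nodes along the way that are marked as word ends.
Prefixes of the query that are stored words: "CG", "CGACCC"
Count: 2

2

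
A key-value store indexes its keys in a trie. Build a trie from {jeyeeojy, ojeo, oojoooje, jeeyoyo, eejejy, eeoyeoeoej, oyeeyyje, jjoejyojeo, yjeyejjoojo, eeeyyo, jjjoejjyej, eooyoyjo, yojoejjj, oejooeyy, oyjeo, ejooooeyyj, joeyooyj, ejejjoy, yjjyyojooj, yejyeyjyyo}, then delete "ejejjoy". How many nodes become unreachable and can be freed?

5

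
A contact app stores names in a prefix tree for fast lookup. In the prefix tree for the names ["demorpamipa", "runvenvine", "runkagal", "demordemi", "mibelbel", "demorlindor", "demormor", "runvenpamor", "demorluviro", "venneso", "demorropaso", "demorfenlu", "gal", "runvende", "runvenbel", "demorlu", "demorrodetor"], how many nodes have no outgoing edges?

A leaf is a node with no children — equivalently, the end of a word that is not a proper prefix of any other stored word.
Those words: "demordemi", "demorfenlu", "demorlindor", "demorluviro", "demormor", "demorpamipa", "demorrodetor", "demorropaso", "gal", "mibelbel", "runkagal", "runvenbel", "runvende", "runvenpamor", "runvenvine", "venneso"
Leaf count: 16

16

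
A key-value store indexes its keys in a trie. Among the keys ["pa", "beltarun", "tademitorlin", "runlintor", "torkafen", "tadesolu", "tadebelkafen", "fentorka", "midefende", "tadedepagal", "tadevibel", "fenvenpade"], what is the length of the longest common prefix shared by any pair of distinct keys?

4

Look for the deepest trie node that still has at least two words in its subtree.
e.g. "tadebelkafen" and "tadedepagal" share the prefix "tade" of length 4; no pair shares a longer one.
Longest shared-prefix length: 4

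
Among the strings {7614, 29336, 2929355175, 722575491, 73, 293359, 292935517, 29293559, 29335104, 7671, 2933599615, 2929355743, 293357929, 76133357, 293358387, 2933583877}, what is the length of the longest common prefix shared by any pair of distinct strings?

9

The deepest shared node is where two words last agree before diverging.
"292935517" and "2929355175" agree on "292935517" (9 characters) before diverging; nothing deeper is shared.
Longest shared-prefix length: 9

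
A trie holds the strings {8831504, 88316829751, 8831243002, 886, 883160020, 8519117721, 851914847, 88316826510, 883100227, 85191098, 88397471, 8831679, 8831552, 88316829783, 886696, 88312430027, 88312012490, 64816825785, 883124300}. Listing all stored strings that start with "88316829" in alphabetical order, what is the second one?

88316829783

DFS of the "88316829" subtree visits, in order: "88316829751", "88316829783"
Position 2: 88316829783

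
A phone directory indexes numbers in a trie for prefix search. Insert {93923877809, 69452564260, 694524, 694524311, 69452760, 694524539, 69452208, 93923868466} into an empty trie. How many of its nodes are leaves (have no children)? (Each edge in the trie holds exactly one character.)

7

Leaves are exactly the stored words that no other stored word extends.
Those words: "69452208", "694524311", "694524539", "69452564260", "69452760", "93923868466", "93923877809"
Leaf count: 7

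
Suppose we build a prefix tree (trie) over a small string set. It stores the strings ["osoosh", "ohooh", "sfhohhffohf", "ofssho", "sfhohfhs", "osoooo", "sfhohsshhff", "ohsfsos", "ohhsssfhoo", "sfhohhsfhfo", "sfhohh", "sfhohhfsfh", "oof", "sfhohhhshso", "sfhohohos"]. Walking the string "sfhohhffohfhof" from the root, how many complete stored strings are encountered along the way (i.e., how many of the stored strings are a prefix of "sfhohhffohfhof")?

Check each prefix of "sfhohhffohfhof" against the stored set — each match is an end-marker on the path.
Prefixes of the query that are stored words: "sfhohh", "sfhohhffohf"
Count: 2

2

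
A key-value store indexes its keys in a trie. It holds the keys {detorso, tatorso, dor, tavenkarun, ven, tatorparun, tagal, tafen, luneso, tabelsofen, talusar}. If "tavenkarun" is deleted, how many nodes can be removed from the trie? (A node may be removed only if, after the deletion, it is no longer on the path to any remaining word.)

8

After clearing the end-marker at "tavenkarun", prune upward until reaching a node still needed by another word.
The suffix "venkarun" (8 nodes) is used only by "tavenkarun"; the node for "ta" still has the child "t", so pruning stops there.
Nodes removed: 8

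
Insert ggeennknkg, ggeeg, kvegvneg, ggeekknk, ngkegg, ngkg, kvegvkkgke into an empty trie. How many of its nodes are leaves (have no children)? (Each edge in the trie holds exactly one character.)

Leaves are exactly the stored words that no other stored word extends.
Those words: "ggeeg", "ggeekknk", "ggeennknkg", "kvegvkkgke", "kvegvneg", "ngkegg", "ngkg"
Leaf count: 7

7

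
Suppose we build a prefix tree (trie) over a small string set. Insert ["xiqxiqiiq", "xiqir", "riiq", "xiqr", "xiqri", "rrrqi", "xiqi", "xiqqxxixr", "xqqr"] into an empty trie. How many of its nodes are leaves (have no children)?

7

Leaves are exactly the stored words that no other stored word extends.
Those words: "riiq", "rrrqi", "xiqir", "xiqqxxixr", "xiqri", "xiqxiqiiq", "xqqr"
Leaf count: 7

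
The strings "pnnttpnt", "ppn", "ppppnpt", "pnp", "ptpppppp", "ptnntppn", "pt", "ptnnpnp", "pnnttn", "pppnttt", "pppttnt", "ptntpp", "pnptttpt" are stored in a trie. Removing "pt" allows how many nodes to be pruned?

After clearing the end-marker at "pt", prune upward until reaching a node still needed by another word.
Every node on "pt" is still needed (e.g. by "ptpppppp"), so nothing is freed.
Nodes removed: 0

0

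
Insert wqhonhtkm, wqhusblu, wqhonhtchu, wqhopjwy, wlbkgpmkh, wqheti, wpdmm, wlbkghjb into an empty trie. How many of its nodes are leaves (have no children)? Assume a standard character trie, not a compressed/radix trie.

A leaf is a node with no children — equivalently, the end of a word that is not a proper prefix of any other stored word.
Those words: "wlbkghjb", "wlbkgpmkh", "wpdmm", "wqheti", "wqhonhtchu", "wqhonhtkm", "wqhopjwy", "wqhusblu"
Leaf count: 8

8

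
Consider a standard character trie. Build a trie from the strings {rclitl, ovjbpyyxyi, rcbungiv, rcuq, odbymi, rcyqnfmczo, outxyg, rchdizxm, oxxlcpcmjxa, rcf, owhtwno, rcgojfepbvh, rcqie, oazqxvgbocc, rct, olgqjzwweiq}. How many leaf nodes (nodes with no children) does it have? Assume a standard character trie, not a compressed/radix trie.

16

A leaf is a node with no children — equivalently, the end of a word that is not a proper prefix of any other stored word.
Those words: "oazqxvgbocc", "odbymi", "olgqjzwweiq", "outxyg", "ovjbpyyxyi", "owhtwno", "oxxlcpcmjxa", "rcbungiv", "rcf", "rcgojfepbvh", "rchdizxm", "rclitl", "rcqie", "rct", "rcuq", "rcyqnfmczo"
Leaf count: 16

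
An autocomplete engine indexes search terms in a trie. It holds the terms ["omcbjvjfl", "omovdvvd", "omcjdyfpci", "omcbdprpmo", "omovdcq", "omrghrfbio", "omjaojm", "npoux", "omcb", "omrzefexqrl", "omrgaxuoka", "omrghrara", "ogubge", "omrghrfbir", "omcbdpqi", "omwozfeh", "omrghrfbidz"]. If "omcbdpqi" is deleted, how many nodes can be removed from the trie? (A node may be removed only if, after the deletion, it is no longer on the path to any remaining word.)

After clearing the end-marker at "omcbdpqi", prune upward until reaching a node still needed by another word.
The suffix "qi" (2 nodes) is used only by "omcbdpqi"; the node for "omcbdp" still has the child "r", so pruning stops there.
Nodes removed: 2

2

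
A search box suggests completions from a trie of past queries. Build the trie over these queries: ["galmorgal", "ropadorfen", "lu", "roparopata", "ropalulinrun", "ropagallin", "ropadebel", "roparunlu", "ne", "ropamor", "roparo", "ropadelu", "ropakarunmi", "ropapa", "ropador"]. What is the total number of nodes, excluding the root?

65

For each word, the new-node count is its length minus the longest prefix already in the trie:
  "galmorgal" → 9 new (g, a, l, m, o, r, g, a, l)
  "ropadorfen" → 10 new (r, o, p, a, d, o, r, f, e, n)
  "lu" → 2 new (l, u)
  "roparopata" → prefix "ropa" already present; 6 new (r, o, p, a, t, a)
  "ropalulinrun" → prefix "ropa" already present; 8 new (l, u, l, i, n, r, u, n)
  "ropagallin" → prefix "ropa" already present; 6 new (g, a, l, l, i, n)
  "ropadebel" → prefix "ropad" already present; 4 new (e, b, e, l)
  "roparunlu" → prefix "ropar" already present; 4 new (u, n, l, u)
  "ne" → 2 new (n, e)
  "ropamor" → prefix "ropa" already present; 3 new (m, o, r)
  "roparo" → prefix "roparo" already present; 0 new (none)
  "ropadelu" → prefix "ropade" already present; 2 new (l, u)
  "ropakarunmi" → prefix "ropa" already present; 7 new (k, a, r, u, n, m, i)
  "ropapa" → prefix "ropa" already present; 2 new (p, a)
  "ropador" → prefix "ropador" already present; 0 new (none)
Total nodes = 9 + 10 + 2 + 6 + 8 + 6 + 4 + 4 + 2 + 3 + 0 + 2 + 7 + 2 + 0 = 65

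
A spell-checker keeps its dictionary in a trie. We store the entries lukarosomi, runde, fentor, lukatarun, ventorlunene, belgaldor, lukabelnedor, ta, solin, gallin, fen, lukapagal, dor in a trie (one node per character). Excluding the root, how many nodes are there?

76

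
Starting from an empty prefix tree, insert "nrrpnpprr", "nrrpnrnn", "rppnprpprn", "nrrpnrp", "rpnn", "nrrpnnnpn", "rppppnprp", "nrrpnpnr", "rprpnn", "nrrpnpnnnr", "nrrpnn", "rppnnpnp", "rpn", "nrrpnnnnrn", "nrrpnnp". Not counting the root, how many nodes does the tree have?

52

Insert word by word; a character creates a node only if that edge doesn't already exist:
  "nrrpnpprr" → 9 new (n, r, r, p, n, p, p, r, r)
  "nrrpnrnn" → prefix "nrrpn" already present; 3 new (r, n, n)
  "rppnprpprn" → 10 new (r, p, p, n, p, r, p, p, r, n)
  "nrrpnrp" → prefix "nrrpnr" already present; 1 new (p)
  "rpnn" → prefix "rp" already present; 2 new (n, n)
  "nrrpnnnpn" → prefix "nrrpn" already present; 4 new (n, n, p, n)
  "rppppnprp" → prefix "rpp" already present; 6 new (p, p, n, p, r, p)
  "nrrpnpnr" → prefix "nrrpnp" already present; 2 new (n, r)
  "rprpnn" → prefix "rp" already present; 4 new (r, p, n, n)
  "nrrpnpnnnr" → prefix "nrrpnpn" already present; 3 new (n, n, r)
  "nrrpnn" → prefix "nrrpnn" already present; 0 new (none)
  "rppnnpnp" → prefix "rppn" already present; 4 new (n, p, n, p)
  "rpn" → prefix "rpn" already present; 0 new (none)
  "nrrpnnnnrn" → prefix "nrrpnnn" already present; 3 new (n, r, n)
  "nrrpnnp" → prefix "nrrpnn" already present; 1 new (p)
Total nodes = 9 + 3 + 10 + 1 + 2 + 4 + 6 + 2 + 4 + 3 + 0 + 4 + 0 + 3 + 1 = 52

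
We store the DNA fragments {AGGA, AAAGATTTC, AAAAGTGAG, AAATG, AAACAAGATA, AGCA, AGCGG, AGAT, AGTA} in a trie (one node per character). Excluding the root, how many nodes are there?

Insert word by word; a character creates a node only if that edge doesn't already exist:
  "AGGA" → 4 new (A, G, G, A)
  "AAAGATTTC" → prefix "A" already present; 8 new (A, A, G, A, T, T, T, C)
  "AAAAGTGAG" → prefix "AAA" already present; 6 new (A, G, T, G, A, G)
  "AAATG" → prefix "AAA" already present; 2 new (T, G)
  "AAACAAGATA" → prefix "AAA" already present; 7 new (C, A, A, G, A, T, A)
  "AGCA" → prefix "AG" already present; 2 new (C, A)
  "AGCGG" → prefix "AGC" already present; 2 new (G, G)
  "AGAT" → prefix "AG" already present; 2 new (A, T)
  "AGTA" → prefix "AG" already present; 2 new (T, A)
Total nodes = 4 + 8 + 6 + 2 + 7 + 2 + 2 + 2 + 2 = 35

35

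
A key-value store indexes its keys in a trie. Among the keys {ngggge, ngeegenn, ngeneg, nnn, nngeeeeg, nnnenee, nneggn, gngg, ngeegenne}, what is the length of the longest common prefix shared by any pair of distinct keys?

8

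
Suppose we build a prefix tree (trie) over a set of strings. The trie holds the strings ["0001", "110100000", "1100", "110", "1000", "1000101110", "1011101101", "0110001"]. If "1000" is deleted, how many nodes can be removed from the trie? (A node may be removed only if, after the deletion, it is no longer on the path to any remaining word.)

0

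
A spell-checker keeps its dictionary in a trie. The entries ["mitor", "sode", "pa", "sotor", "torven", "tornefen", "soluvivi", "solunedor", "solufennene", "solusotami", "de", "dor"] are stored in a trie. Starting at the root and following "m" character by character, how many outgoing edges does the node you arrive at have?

1

The children of the "m" node are the distinct next characters among strings starting with "m".
Characters that immediately follow "m" among the stored strings: {i}.
That node has 1 child edge.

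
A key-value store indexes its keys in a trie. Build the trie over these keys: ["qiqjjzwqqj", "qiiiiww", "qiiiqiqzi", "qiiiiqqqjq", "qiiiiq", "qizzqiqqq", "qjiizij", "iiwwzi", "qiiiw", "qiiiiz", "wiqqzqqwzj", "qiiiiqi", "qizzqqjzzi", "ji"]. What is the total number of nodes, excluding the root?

For each word, the new-node count is its length minus the longest prefix already in the trie:
  "qiqjjzwqqj" → 10 new (q, i, q, j, j, z, w, q, q, j)
  "qiiiiww" → prefix "qi" already present; 5 new (i, i, i, w, w)
  "qiiiqiqzi" → prefix "qiii" already present; 5 new (q, i, q, z, i)
  "qiiiiqqqjq" → prefix "qiiii" already present; 5 new (q, q, q, j, q)
  "qiiiiq" → prefix "qiiiiq" already present; 0 new (none)
  "qizzqiqqq" → prefix "qi" already present; 7 new (z, z, q, i, q, q, q)
  "qjiizij" → prefix "q" already present; 6 new (j, i, i, z, i, j)
  "iiwwzi" → 6 new (i, i, w, w, z, i)
  "qiiiw" → prefix "qiii" already present; 1 new (w)
  "qiiiiz" → prefix "qiiii" already present; 1 new (z)
  "wiqqzqqwzj" → 10 new (w, i, q, q, z, q, q, w, z, j)
  "qiiiiqi" → prefix "qiiiiq" already present; 1 new (i)
  "qizzqqjzzi" → prefix "qizzq" already present; 5 new (q, j, z, z, i)
  "ji" → 2 new (j, i)
Total nodes = 10 + 5 + 5 + 5 + 0 + 7 + 6 + 6 + 1 + 1 + 10 + 1 + 5 + 2 = 64

64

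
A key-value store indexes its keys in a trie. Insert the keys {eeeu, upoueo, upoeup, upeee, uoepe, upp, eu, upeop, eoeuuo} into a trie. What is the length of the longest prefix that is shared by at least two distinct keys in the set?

Equivalently: take the maximum, over all pairs, of their longest common prefix length.
"upeee" and "upeop" agree on "upe" (3 characters) before diverging; nothing deeper is shared.
Longest shared-prefix length: 3

3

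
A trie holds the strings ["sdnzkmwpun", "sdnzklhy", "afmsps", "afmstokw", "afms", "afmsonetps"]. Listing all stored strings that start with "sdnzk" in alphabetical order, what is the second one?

sdnzkmwpun

DFS of the "sdnzk" subtree visits, in order: "sdnzklhy", "sdnzkmwpun"
The 2nd is sdnzkmwpun.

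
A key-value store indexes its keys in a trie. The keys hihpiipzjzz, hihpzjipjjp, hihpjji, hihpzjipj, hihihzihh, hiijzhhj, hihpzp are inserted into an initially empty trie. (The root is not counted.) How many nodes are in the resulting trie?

34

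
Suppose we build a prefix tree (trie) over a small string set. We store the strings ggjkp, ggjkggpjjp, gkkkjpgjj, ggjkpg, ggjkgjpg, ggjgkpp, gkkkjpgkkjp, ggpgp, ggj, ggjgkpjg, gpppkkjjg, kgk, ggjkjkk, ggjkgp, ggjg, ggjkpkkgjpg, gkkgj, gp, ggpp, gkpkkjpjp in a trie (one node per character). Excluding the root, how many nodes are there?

67

Insert word by word; a character creates a node only if that edge doesn't already exist:
  "ggjkp" → 5 new (g, g, j, k, p)
  "ggjkggpjjp" → prefix "ggjk" already present; 6 new (g, g, p, j, j, p)
  "gkkkjpgjj" → prefix "g" already present; 8 new (k, k, k, j, p, g, j, j)
  "ggjkpg" → prefix "ggjkp" already present; 1 new (g)
  "ggjkgjpg" → prefix "ggjkg" already present; 3 new (j, p, g)
  "ggjgkpp" → prefix "ggj" already present; 4 new (g, k, p, p)
  "gkkkjpgkkjp" → prefix "gkkkjpg" already present; 4 new (k, k, j, p)
  "ggpgp" → prefix "gg" already present; 3 new (p, g, p)
  "ggj" → prefix "ggj" already present; 0 new (none)
  "ggjgkpjg" → prefix "ggjgkp" already present; 2 new (j, g)
  "gpppkkjjg" → prefix "g" already present; 8 new (p, p, p, k, k, j, j, g)
  "kgk" → 3 new (k, g, k)
  "ggjkjkk" → prefix "ggjk" already present; 3 new (j, k, k)
  "ggjkgp" → prefix "ggjkg" already present; 1 new (p)
  "ggjg" → prefix "ggjg" already present; 0 new (none)
  "ggjkpkkgjpg" → prefix "ggjkp" already present; 6 new (k, k, g, j, p, g)
  "gkkgj" → prefix "gkk" already present; 2 new (g, j)
  "gp" → prefix "gp" already present; 0 new (none)
  "ggpp" → prefix "ggp" already present; 1 new (p)
  "gkpkkjpjp" → prefix "gk" already present; 7 new (p, k, k, j, p, j, p)
Total nodes = 5 + 6 + 8 + 1 + 3 + 4 + 4 + 3 + 0 + 2 + 8 + 3 + 3 + 1 + 0 + 6 + 2 + 0 + 1 + 7 = 67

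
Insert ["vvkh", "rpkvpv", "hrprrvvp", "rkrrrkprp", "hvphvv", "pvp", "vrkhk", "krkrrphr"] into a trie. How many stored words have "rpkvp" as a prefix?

1

Traverse to the node for "rpkvp", then collect every word in that subtree.
Words under "rpkvp": rpkvpv
Count: 1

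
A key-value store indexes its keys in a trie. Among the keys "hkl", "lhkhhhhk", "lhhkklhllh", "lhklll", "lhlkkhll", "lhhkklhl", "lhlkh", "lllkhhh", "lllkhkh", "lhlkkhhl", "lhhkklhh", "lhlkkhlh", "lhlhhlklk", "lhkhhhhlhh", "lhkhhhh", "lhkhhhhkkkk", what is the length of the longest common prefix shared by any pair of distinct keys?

8

Look for the deepest trie node that still has at least two words in its subtree.
e.g. "lhhkklhl" and "lhhkklhllh" share the prefix "lhhkklhl" of length 8; no pair shares a longer one.
Longest shared-prefix length: 8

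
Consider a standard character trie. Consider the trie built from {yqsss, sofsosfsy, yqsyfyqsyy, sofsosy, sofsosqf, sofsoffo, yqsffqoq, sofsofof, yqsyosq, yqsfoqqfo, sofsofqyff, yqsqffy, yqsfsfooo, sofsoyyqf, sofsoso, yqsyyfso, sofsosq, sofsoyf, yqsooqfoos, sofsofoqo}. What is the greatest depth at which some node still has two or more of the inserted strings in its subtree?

7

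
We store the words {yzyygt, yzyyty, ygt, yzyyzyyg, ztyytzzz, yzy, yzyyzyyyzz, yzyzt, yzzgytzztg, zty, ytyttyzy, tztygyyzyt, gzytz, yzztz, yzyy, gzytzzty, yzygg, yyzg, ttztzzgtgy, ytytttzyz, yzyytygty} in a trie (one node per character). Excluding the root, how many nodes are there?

83

Count nodes per top-level branch (shared prefixes stored once):
  'g'-branch (gzytz, gzytzzty): 8 nodes
  't'-branch (ttztzzgtgy, tztygyyzyt): 19 nodes
  'y'-branch (ygt, ytytttzyz, ytyttyzy, yyzg, yzy, yzygg, yzyy, yzyygt, yzyyty, yzyytygty, yzyyzyyg, yzyyzyyyzz, yzyzt, yzzgytzztg, yzztz): 48 nodes
  'z'-branch (zty, ztyytzzz): 8 nodes
Sum: 83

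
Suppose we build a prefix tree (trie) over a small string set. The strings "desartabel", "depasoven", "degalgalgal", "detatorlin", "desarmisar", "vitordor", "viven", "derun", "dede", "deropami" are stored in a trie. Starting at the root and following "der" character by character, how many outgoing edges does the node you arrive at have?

Follow the path "der" to its node, then look at its outgoing edges.
Characters that immediately follow "der" among the stored strings: {o, u}.
That node has 2 child edges.

2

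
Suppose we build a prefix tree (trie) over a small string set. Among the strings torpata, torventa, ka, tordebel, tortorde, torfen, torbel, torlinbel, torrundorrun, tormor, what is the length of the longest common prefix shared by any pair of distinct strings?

Look for the deepest trie node that still has at least two words in its subtree.
e.g. "torbel" and "tordebel" share the prefix "tor" of length 3; no pair shares a longer one.
Longest shared-prefix length: 3

3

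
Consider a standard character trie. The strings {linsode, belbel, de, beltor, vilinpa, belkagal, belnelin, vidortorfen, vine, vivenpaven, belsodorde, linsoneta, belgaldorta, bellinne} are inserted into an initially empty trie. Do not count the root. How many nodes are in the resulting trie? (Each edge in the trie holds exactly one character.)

For each word, the new-node count is its length minus the longest prefix already in the trie:
  "linsode" → 7 new (l, i, n, s, o, d, e)
  "belbel" → 6 new (b, e, l, b, e, l)
  "de" → 2 new (d, e)
  "beltor" → prefix "bel" already present; 3 new (t, o, r)
  "vilinpa" → 7 new (v, i, l, i, n, p, a)
  "belkagal" → prefix "bel" already present; 5 new (k, a, g, a, l)
  "belnelin" → prefix "bel" already present; 5 new (n, e, l, i, n)
  "vidortorfen" → prefix "vi" already present; 9 new (d, o, r, t, o, r, f, e, n)
  "vine" → prefix "vi" already present; 2 new (n, e)
  "vivenpaven" → prefix "vi" already present; 8 new (v, e, n, p, a, v, e, n)
  "belsodorde" → prefix "bel" already present; 7 new (s, o, d, o, r, d, e)
  "linsoneta" → prefix "linso" already present; 4 new (n, e, t, a)
  "belgaldorta" → prefix "bel" already present; 8 new (g, a, l, d, o, r, t, a)
  "bellinne" → prefix "bel" already present; 5 new (l, i, n, n, e)
Total nodes = 7 + 6 + 2 + 3 + 7 + 5 + 5 + 9 + 2 + 8 + 7 + 4 + 8 + 5 = 78

78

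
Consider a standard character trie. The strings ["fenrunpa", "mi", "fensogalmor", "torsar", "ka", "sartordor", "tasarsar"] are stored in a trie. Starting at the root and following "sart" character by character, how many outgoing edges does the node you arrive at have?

The children of the "sart" node are the distinct next characters among strings starting with "sart".
Distinct next characters after "sart": o.
That node has 1 child edge.

1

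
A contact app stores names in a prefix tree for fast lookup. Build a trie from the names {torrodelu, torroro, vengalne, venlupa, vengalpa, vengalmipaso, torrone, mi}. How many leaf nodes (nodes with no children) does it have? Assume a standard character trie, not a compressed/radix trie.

A leaf is a node with no children — equivalently, the end of a word that is not a proper prefix of any other stored word.
Those words: "mi", "torrodelu", "torrone", "torroro", "vengalmipaso", "vengalne", "vengalpa", "venlupa"
Leaf count: 8

8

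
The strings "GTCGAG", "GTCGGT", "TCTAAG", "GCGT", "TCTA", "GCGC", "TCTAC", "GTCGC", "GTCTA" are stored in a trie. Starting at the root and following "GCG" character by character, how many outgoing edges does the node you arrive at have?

2

Follow the path "GCG" to its node, then look at its outgoing edges.
Distinct next characters after "GCG": C, T.
That node has 2 child edges.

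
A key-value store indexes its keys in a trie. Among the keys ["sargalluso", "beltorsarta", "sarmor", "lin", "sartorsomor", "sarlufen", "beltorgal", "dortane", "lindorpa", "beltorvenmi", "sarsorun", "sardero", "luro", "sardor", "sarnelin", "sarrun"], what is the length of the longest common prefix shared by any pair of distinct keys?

6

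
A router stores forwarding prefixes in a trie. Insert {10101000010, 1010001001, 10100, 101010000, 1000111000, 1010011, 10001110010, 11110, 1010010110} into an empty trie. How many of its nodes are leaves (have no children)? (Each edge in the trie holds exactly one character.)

7

Leaves are exactly the stored words that no other stored word extends.
Those words: "1000111000", "10001110010", "1010001001", "1010010110", "1010011", "10101000010", "11110"
Leaf count: 7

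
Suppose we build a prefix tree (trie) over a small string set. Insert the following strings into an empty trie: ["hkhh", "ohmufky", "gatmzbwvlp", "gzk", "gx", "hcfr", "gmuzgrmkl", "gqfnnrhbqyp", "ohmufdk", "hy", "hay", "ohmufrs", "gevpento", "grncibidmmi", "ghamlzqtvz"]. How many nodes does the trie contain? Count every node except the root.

78

For each word, the new-node count is its length minus the longest prefix already in the trie:
  "hkhh" → 4 new (h, k, h, h)
  "ohmufky" → 7 new (o, h, m, u, f, k, y)
  "gatmzbwvlp" → 10 new (g, a, t, m, z, b, w, v, l, p)
  "gzk" → prefix "g" already present; 2 new (z, k)
  "gx" → prefix "g" already present; 1 new (x)
  "hcfr" → prefix "h" already present; 3 new (c, f, r)
  "gmuzgrmkl" → prefix "g" already present; 8 new (m, u, z, g, r, m, k, l)
  "gqfnnrhbqyp" → prefix "g" already present; 10 new (q, f, n, n, r, h, b, q, y, p)
  "ohmufdk" → prefix "ohmuf" already present; 2 new (d, k)
  "hy" → prefix "h" already present; 1 new (y)
  "hay" → prefix "h" already present; 2 new (a, y)
  "ohmufrs" → prefix "ohmuf" already present; 2 new (r, s)
  "gevpento" → prefix "g" already present; 7 new (e, v, p, e, n, t, o)
  "grncibidmmi" → prefix "g" already present; 10 new (r, n, c, i, b, i, d, m, m, i)
  "ghamlzqtvz" → prefix "g" already present; 9 new (h, a, m, l, z, q, t, v, z)
Total nodes = 4 + 7 + 10 + 2 + 1 + 3 + 8 + 10 + 2 + 1 + 2 + 2 + 7 + 10 + 9 = 78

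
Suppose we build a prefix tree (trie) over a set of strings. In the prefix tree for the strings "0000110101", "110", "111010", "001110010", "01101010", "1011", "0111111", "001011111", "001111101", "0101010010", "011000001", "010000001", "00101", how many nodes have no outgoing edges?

12

Leaves are exactly the stored words that no other stored word extends.
Those words: "0000110101", "001011111", "001110010", "001111101", "010000001", "0101010010", "011000001", "01101010", "0111111", "1011", "110", "111010"
Leaf count: 12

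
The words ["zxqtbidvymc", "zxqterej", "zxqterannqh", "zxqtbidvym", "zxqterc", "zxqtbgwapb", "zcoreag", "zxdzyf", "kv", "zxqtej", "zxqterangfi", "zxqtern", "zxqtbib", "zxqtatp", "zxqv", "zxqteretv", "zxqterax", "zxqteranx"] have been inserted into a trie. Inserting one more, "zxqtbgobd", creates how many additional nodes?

3

Walking "zxqtbgobd" from the root, the first 6 characters ("zxqtbg") follow existing edges; "o" is the first miss.
Each of the 3 remaining characters creates one node.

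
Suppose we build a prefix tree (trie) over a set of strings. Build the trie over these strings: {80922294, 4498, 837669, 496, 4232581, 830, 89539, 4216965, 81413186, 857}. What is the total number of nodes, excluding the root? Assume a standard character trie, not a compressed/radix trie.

44

For each word, the new-node count is its length minus the longest prefix already in the trie:
  "80922294" → 8 new (8, 0, 9, 2, 2, 2, 9, 4)
  "4498" → 4 new (4, 4, 9, 8)
  "837669" → prefix "8" already present; 5 new (3, 7, 6, 6, 9)
  "496" → prefix "4" already present; 2 new (9, 6)
  "4232581" → prefix "4" already present; 6 new (2, 3, 2, 5, 8, 1)
  "830" → prefix "83" already present; 1 new (0)
  "89539" → prefix "8" already present; 4 new (9, 5, 3, 9)
  "4216965" → prefix "42" already present; 5 new (1, 6, 9, 6, 5)
  "81413186" → prefix "8" already present; 7 new (1, 4, 1, 3, 1, 8, 6)
  "857" → prefix "8" already present; 2 new (5, 7)
Total nodes = 8 + 4 + 5 + 2 + 6 + 1 + 4 + 5 + 7 + 2 = 44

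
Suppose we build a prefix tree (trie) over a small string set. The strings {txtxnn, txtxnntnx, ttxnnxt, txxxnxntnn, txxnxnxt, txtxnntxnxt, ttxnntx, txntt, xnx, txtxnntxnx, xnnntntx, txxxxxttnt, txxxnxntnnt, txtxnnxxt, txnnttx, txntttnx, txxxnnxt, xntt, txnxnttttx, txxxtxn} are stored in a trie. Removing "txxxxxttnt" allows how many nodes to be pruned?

A node on "txxxxxttnt"'s path can go only if nothing else ends at it or branches off below it.
The suffix "xxttnt" (6 nodes) is used only by "txxxxxttnt"; the node for "txxx" still has the child "n", so pruning stops there.
Nodes removed: 6

6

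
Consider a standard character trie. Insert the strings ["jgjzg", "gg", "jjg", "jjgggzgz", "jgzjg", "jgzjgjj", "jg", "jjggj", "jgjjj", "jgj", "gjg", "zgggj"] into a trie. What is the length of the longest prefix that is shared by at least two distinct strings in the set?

Look for the deepest trie node that still has at least two words in its subtree.
e.g. "jgzjg" and "jgzjgjj" share the prefix "jgzjg" of length 5; no pair shares a longer one.
Longest shared-prefix length: 5

5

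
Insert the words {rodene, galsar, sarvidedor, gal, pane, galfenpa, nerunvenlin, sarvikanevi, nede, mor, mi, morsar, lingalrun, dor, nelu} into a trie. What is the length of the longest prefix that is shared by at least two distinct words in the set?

The deepest shared node is where two words last agree before diverging.
e.g. "sarvidedor" and "sarvikanevi" share the prefix "sarvi" of length 5; no pair shares a longer one.
Longest shared-prefix length: 5

5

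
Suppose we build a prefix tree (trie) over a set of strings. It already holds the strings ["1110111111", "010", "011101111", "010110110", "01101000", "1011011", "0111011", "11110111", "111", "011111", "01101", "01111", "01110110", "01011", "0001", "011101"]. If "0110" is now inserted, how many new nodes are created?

Every character of "0110" already lies on an existing path (it is a prefix of some stored word).
No new nodes are needed: 0.

0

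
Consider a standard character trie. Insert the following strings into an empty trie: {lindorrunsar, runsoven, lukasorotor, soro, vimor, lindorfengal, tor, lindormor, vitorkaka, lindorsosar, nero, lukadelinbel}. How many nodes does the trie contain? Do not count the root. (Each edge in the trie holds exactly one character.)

75

Count nodes per top-level branch (shared prefixes stored once):
  'l'-branch (lindorfengal, lindormor, lindorrunsar, lindorsosar, lukadelinbel, lukasorotor): 44 nodes
  'n'-branch (nero): 4 nodes
  'r'-branch (runsoven): 8 nodes
  's'-branch (soro): 4 nodes
  't'-branch (tor): 3 nodes
  'v'-branch (vimor, vitorkaka): 12 nodes
Sum: 75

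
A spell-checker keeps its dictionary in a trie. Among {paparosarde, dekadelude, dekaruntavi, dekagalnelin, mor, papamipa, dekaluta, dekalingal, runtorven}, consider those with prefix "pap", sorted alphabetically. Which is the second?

DFS of the "pap" subtree visits, in order: "papamipa", "paparosarde"
The 2nd is paparosarde.

paparosarde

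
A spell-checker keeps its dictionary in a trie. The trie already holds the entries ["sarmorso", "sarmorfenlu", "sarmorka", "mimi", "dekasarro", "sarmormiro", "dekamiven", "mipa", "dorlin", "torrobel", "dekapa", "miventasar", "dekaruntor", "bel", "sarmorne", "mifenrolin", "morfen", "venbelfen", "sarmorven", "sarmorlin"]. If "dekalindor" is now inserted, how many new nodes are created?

The longest prefix of "dekalindor" already in the trie is "deka" (length 4).
New nodes needed: |"dekalindor"| − 4 = 10 − 4 = 6.

6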